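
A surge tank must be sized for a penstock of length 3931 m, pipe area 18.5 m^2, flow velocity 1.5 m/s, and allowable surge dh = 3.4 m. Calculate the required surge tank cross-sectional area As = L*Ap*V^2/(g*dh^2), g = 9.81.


As = 3931 * 18.5 * 1.5^2 / (9.81 * 3.4^2) = 1442.8808 m^2


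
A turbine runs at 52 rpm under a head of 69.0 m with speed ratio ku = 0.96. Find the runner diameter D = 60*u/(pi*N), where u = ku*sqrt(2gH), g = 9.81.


u = 0.96 * sqrt(2*9.81*69.0) = 35.3220 m/s
D = 60 * 35.3220 / (pi * 52) = 12.9731 m


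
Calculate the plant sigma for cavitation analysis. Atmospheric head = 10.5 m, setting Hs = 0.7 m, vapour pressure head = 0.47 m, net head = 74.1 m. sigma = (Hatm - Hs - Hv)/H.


sigma = (10.5 - 0.7 - 0.47) / 74.1 = 0.1259


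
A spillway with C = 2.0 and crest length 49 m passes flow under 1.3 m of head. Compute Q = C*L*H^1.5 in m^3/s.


Q = 2.0 * 49 * 1.3^1.5 = 145.2583 m^3/s


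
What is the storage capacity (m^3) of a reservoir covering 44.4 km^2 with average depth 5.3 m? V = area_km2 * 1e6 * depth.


V = 44.4 * 1e6 * 5.3 = 2.3532e+08 m^3


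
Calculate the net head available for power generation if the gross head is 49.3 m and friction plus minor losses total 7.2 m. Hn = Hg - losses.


Hn = 49.3 - 7.2 = 42.1000 m


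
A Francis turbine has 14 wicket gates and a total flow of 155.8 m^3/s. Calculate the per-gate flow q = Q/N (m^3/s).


q = 155.8 / 14 = 11.1286 m^3/s


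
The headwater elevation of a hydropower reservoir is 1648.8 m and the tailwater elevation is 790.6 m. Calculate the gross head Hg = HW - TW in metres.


Hg = 1648.8 - 790.6 = 858.2000 m


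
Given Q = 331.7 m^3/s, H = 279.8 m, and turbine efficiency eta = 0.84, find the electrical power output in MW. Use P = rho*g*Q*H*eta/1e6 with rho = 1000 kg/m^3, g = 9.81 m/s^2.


P = 1000 * 9.81 * 331.7 * 279.8 * 0.84 / 1e6 = 764.7887 MW


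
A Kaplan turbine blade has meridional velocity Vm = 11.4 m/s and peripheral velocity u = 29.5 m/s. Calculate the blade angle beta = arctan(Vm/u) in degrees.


beta = arctan(11.4 / 29.5) = 21.1286 degrees


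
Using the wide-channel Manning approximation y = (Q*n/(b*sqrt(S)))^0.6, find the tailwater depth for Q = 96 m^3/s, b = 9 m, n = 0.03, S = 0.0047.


y = (96 * 0.03 / (9 * 0.0047^0.5))^0.6 = 2.5203 m


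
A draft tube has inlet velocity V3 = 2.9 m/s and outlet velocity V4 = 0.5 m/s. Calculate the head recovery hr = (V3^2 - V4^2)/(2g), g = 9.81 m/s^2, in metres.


hr = (2.9^2 - 0.5^2) / (2*9.81) = 0.4159 m


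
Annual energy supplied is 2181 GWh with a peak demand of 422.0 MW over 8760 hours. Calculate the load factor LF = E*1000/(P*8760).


LF = 2181 * 1000 / (422.0 * 8760) = 0.5900


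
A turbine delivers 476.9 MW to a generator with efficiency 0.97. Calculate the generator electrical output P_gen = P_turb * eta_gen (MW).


P_gen = 476.9 * 0.97 = 462.5930 MW


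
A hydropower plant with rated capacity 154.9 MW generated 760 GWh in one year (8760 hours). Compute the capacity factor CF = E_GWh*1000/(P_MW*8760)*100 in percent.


CF = 760 * 1000 / (154.9 * 8760) * 100 = 56.0090 %


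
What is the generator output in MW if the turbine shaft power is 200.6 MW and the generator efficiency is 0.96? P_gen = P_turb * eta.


P_gen = 200.6 * 0.96 = 192.5760 MW


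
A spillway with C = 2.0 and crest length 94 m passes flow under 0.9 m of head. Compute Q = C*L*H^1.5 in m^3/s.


Q = 2.0 * 94 * 0.9^1.5 = 160.5172 m^3/s


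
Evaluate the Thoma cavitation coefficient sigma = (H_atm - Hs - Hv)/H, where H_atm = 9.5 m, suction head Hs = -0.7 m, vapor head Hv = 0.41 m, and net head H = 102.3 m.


sigma = (9.5 - (-0.7) - 0.41) / 102.3 = 0.0957


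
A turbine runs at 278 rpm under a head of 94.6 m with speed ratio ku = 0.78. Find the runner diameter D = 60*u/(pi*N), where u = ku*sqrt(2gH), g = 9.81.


u = 0.78 * sqrt(2*9.81*94.6) = 33.6039 m/s
D = 60 * 33.6039 / (pi * 278) = 2.3086 m


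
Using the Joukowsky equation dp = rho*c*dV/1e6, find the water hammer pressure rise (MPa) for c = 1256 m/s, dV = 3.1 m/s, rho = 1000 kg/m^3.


dp = 1000 * 1256 * 3.1 / 1e6 = 3.8936 MPa


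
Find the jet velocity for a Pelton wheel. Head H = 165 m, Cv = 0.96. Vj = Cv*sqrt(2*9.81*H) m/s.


Vj = 0.96 * sqrt(2*9.81*165) = 54.6214 m/s


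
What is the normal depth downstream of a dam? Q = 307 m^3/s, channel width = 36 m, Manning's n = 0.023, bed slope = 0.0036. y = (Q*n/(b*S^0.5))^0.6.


y = (307 * 0.023 / (36 * 0.0036^0.5))^0.6 = 2.0354 m


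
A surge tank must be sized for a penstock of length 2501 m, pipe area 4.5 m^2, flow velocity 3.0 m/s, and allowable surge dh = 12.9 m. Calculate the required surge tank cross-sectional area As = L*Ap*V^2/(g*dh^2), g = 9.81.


As = 2501 * 4.5 * 3.0^2 / (9.81 * 12.9^2) = 62.0469 m^2


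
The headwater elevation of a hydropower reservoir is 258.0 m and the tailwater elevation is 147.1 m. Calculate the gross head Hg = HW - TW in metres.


Hg = 258.0 - 147.1 = 110.9000 m


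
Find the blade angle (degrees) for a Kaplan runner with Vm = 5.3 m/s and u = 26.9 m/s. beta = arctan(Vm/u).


beta = arctan(5.3 / 26.9) = 11.1460 degrees


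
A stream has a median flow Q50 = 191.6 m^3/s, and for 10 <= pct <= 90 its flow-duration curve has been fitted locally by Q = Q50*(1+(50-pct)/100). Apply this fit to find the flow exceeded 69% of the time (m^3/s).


Q = 191.6 * (1 + (50 - 69)/100) = 155.1960 m^3/s


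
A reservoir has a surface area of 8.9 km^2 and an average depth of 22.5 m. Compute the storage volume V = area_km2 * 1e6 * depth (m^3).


V = 8.9 * 1e6 * 22.5 = 2.0025e+08 m^3


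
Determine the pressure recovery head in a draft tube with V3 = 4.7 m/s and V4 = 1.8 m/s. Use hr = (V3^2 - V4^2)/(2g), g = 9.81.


hr = (4.7^2 - 1.8^2) / (2*9.81) = 0.9608 m


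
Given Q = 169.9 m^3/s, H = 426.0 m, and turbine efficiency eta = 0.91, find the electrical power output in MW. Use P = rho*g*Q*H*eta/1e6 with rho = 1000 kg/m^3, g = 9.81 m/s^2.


P = 1000 * 9.81 * 169.9 * 426.0 * 0.91 / 1e6 = 646.1203 MW


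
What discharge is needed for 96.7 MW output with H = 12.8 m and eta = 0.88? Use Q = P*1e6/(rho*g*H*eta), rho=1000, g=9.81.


Q = 96.7 * 1e6 / (1000 * 9.81 * 12.8 * 0.88) = 875.1144 m^3/s


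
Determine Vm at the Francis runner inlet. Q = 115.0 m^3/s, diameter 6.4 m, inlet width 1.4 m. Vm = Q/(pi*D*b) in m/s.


Vm = 115.0 / (pi * 6.4 * 1.4) = 4.0855 m/s


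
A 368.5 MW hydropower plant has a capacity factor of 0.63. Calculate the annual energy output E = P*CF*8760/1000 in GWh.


E = 368.5 * 0.63 * 8760 / 1000 = 2033.6778 GWh


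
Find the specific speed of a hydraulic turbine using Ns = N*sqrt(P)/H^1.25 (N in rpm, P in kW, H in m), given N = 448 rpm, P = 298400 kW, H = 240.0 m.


Ns = 448 * 298400^0.5 / 240.0^1.25 = 259.0678


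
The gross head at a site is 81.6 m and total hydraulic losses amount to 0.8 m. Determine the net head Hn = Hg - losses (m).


Hn = 81.6 - 0.8 = 80.8000 m


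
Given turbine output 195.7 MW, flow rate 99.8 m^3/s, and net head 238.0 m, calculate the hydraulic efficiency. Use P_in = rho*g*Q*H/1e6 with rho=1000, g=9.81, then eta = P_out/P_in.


P_in = 1000 * 9.81 * 99.8 * 238.0 / 1e6 = 233.0110 MW
eta = 195.7 / 233.0110 = 0.8399


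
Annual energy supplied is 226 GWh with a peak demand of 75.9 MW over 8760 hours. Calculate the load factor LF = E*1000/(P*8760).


LF = 226 * 1000 / (75.9 * 8760) = 0.3399


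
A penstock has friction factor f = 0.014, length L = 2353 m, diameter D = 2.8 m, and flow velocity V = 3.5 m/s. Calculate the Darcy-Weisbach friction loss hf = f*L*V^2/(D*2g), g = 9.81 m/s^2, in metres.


hf = 0.014 * 2353 * 3.5^2 / (2.8 * 2 * 9.81) = 7.3456 m


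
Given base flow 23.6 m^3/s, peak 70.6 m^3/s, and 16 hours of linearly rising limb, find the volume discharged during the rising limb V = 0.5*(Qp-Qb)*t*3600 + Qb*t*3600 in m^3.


V = 0.5*(70.6 - 23.6)*16*3600 + 23.6*16*3600 = 2.7130e+06 m^3


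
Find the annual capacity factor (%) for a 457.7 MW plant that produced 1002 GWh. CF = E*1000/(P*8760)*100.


CF = 1002 * 1000 / (457.7 * 8760) * 100 = 24.9909 %


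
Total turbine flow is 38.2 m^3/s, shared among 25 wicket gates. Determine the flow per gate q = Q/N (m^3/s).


q = 38.2 / 25 = 1.5280 m^3/s


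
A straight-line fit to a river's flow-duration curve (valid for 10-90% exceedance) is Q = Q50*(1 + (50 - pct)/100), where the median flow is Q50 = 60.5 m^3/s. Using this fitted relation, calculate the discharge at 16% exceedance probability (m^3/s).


Q = 60.5 * (1 + (50 - 16)/100) = 81.0700 m^3/s


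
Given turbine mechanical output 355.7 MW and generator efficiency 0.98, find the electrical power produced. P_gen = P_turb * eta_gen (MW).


P_gen = 355.7 * 0.98 = 348.5860 MW


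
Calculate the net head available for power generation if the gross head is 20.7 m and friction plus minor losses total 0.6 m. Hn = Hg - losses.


Hn = 20.7 - 0.6 = 20.1000 m


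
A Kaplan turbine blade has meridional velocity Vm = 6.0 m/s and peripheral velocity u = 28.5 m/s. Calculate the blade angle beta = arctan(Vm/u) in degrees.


beta = arctan(6.0 / 28.5) = 11.8887 degrees


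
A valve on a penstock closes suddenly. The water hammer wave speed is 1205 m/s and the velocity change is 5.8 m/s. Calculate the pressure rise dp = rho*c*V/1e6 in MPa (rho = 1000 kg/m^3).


dp = 1000 * 1205 * 5.8 / 1e6 = 6.9890 MPa


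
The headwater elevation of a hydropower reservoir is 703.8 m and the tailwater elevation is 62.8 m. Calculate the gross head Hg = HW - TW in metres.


Hg = 703.8 - 62.8 = 641.0000 m


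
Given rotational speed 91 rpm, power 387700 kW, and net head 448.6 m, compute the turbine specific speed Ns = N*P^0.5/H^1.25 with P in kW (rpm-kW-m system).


Ns = 91 * 387700^0.5 / 448.6^1.25 = 27.4451


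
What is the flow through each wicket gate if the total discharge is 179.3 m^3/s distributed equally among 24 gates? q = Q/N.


q = 179.3 / 24 = 7.4708 m^3/s


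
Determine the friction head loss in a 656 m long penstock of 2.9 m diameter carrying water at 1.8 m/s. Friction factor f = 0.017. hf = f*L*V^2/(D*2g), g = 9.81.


hf = 0.017 * 656 * 1.8^2 / (2.9 * 2 * 9.81) = 0.6350 m


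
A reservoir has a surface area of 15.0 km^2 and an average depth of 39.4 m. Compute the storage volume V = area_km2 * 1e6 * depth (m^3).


V = 15.0 * 1e6 * 39.4 = 5.9100e+08 m^3


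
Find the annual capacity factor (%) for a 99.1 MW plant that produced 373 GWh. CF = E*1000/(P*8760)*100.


CF = 373 * 1000 / (99.1 * 8760) * 100 = 42.9666 %


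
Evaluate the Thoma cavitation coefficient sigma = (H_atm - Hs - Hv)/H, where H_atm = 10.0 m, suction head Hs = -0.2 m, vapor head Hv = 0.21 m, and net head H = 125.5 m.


sigma = (10.0 - (-0.2) - 0.21) / 125.5 = 0.0796


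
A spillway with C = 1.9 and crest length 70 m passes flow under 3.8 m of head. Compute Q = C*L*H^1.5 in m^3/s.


Q = 1.9 * 70 * 3.8^1.5 = 985.2060 m^3/s


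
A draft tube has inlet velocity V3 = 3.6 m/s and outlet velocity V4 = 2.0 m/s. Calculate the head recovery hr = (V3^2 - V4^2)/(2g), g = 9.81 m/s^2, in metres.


hr = (3.6^2 - 2.0^2) / (2*9.81) = 0.4567 m


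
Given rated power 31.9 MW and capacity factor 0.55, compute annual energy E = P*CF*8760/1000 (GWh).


E = 31.9 * 0.55 * 8760 / 1000 = 153.6942 GWh


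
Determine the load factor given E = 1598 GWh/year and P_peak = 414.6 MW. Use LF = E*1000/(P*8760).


LF = 1598 * 1000 / (414.6 * 8760) = 0.4400


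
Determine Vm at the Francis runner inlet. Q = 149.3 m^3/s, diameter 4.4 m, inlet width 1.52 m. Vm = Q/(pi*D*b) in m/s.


Vm = 149.3 / (pi * 4.4 * 1.52) = 7.1058 m/s


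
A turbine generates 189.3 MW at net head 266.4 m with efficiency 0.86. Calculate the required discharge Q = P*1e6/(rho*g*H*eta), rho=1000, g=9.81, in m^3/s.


Q = 189.3 * 1e6 / (1000 * 9.81 * 266.4 * 0.86) = 84.2265 m^3/s


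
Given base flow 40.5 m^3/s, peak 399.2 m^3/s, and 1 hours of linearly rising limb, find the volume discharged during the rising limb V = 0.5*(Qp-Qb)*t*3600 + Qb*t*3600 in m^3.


V = 0.5*(399.2 - 40.5)*1*3600 + 40.5*1*3600 = 791460.0000 m^3


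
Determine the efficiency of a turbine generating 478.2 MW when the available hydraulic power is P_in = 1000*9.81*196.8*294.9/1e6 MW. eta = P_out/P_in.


P_in = 1000 * 9.81 * 196.8 * 294.9 / 1e6 = 569.3363 MW
eta = 478.2 / 569.3363 = 0.8399


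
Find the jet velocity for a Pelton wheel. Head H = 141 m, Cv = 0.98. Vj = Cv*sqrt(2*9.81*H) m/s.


Vj = 0.98 * sqrt(2*9.81*141) = 51.5448 m/s


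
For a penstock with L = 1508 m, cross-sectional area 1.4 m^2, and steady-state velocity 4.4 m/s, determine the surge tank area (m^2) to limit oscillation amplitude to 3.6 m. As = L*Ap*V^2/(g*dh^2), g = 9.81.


As = 1508 * 1.4 * 4.4^2 / (9.81 * 3.6^2) = 321.4850 m^2


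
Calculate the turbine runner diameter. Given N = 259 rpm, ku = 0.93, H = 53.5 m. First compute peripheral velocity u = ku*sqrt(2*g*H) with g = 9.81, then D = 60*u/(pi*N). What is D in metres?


u = 0.93 * sqrt(2*9.81*53.5) = 30.1307 m/s
D = 60 * 30.1307 / (pi * 259) = 2.2218 m


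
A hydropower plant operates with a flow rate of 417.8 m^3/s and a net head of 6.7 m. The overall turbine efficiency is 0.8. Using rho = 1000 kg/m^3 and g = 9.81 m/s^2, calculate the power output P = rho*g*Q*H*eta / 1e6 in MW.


P = 1000 * 9.81 * 417.8 * 6.7 * 0.8 / 1e6 = 21.9686 MW


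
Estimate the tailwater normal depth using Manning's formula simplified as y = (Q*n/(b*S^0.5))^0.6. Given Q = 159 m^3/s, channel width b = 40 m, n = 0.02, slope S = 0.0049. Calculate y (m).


y = (159 * 0.02 / (40 * 0.0049^0.5))^0.6 = 1.0793 m


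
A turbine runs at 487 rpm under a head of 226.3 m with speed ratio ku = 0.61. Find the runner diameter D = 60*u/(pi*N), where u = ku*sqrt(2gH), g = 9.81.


u = 0.61 * sqrt(2*9.81*226.3) = 40.6464 m/s
D = 60 * 40.6464 / (pi * 487) = 1.5940 m


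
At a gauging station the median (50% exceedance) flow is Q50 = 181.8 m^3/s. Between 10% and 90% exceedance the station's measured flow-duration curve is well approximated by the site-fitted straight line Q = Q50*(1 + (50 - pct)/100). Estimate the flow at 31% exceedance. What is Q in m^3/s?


Q = 181.8 * (1 + (50 - 31)/100) = 216.3420 m^3/s


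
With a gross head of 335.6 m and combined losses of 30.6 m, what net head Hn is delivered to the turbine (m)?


Hn = 335.6 - 30.6 = 305.0000 m


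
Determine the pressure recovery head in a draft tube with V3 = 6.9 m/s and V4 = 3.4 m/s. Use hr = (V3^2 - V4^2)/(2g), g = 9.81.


hr = (6.9^2 - 3.4^2) / (2*9.81) = 1.8374 m


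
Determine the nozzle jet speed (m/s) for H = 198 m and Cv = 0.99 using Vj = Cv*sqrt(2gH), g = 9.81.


Vj = 0.99 * sqrt(2*9.81*198) = 61.7046 m/s


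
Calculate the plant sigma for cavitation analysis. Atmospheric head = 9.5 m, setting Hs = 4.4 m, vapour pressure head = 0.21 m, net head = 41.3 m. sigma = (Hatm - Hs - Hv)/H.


sigma = (9.5 - 4.4 - 0.21) / 41.3 = 0.1184


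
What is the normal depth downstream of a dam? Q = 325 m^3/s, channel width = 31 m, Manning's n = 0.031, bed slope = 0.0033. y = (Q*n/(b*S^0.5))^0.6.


y = (325 * 0.031 / (31 * 0.0033^0.5))^0.6 = 2.8286 m


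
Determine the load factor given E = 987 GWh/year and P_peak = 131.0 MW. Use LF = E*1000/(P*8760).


LF = 987 * 1000 / (131.0 * 8760) = 0.8601


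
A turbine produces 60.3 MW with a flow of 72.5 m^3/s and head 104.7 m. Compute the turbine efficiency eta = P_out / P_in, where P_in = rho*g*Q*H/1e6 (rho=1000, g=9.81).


P_in = 1000 * 9.81 * 72.5 * 104.7 / 1e6 = 74.4653 MW
eta = 60.3 / 74.4653 = 0.8098


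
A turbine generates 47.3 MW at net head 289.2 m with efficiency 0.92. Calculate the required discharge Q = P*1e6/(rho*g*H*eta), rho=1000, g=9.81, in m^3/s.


Q = 47.3 * 1e6 / (1000 * 9.81 * 289.2 * 0.92) = 18.1220 m^3/s


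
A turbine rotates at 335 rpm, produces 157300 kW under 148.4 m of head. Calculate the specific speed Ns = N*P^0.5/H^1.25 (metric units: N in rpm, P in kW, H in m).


Ns = 335 * 157300^0.5 / 148.4^1.25 = 256.5174


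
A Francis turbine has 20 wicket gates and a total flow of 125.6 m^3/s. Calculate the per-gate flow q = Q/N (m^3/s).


q = 125.6 / 20 = 6.2800 m^3/s


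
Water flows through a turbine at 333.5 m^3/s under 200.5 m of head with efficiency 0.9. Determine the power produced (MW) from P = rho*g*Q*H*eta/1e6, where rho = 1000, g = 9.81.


P = 1000 * 9.81 * 333.5 * 200.5 * 0.9 / 1e6 = 590.3665 MW


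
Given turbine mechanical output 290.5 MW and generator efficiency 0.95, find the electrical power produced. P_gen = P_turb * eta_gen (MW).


P_gen = 290.5 * 0.95 = 275.9750 MW


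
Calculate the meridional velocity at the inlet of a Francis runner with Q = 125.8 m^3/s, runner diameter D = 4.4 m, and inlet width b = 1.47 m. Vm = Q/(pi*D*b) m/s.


Vm = 125.8 / (pi * 4.4 * 1.47) = 6.1910 m/s


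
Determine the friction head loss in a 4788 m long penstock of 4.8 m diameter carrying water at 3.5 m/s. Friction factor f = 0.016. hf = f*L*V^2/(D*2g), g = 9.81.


hf = 0.016 * 4788 * 3.5^2 / (4.8 * 2 * 9.81) = 9.9648 m


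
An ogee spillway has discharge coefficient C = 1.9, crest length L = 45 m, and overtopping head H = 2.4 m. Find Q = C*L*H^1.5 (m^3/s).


Q = 1.9 * 45 * 2.4^1.5 = 317.8945 m^3/s


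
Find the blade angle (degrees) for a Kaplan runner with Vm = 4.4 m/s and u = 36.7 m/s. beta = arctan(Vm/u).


beta = arctan(4.4 / 36.7) = 6.8366 degrees


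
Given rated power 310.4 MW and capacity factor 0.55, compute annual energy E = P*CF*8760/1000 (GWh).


E = 310.4 * 0.55 * 8760 / 1000 = 1495.5072 GWh


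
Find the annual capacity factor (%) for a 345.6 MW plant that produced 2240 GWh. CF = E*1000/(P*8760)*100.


CF = 2240 * 1000 / (345.6 * 8760) * 100 = 73.9895 %


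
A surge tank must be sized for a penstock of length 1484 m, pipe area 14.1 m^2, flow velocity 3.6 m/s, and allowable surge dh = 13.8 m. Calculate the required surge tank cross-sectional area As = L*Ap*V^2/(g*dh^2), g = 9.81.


As = 1484 * 14.1 * 3.6^2 / (9.81 * 13.8^2) = 145.1546 m^2


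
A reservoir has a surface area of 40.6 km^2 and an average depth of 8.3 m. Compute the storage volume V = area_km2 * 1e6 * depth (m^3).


V = 40.6 * 1e6 * 8.3 = 3.3698e+08 m^3


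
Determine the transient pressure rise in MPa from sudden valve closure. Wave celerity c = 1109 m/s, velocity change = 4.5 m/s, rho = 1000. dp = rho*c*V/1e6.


dp = 1000 * 1109 * 4.5 / 1e6 = 4.9905 MPa


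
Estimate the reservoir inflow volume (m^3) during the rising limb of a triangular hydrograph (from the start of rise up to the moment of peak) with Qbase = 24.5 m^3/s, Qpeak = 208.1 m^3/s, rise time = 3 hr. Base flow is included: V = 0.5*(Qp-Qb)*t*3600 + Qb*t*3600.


V = 0.5*(208.1 - 24.5)*3*3600 + 24.5*3*3600 = 1.2560e+06 m^3


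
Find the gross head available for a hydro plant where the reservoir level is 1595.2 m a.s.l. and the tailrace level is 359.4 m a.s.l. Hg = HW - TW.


Hg = 1595.2 - 359.4 = 1235.8000 m


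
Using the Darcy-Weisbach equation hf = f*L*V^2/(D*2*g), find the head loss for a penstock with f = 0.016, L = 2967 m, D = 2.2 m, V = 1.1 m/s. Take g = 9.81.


hf = 0.016 * 2967 * 1.1^2 / (2.2 * 2 * 9.81) = 1.3308 m


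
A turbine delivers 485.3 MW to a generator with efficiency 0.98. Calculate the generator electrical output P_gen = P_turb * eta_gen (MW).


P_gen = 485.3 * 0.98 = 475.5940 MW


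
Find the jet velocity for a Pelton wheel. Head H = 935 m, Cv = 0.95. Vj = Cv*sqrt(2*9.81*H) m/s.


Vj = 0.95 * sqrt(2*9.81*935) = 128.6705 m/s


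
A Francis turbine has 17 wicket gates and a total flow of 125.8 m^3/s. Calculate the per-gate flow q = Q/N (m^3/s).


q = 125.8 / 17 = 7.4000 m^3/s


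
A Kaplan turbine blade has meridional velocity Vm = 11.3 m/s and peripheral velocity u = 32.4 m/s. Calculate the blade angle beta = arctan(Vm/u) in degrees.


beta = arctan(11.3 / 32.4) = 19.2270 degrees


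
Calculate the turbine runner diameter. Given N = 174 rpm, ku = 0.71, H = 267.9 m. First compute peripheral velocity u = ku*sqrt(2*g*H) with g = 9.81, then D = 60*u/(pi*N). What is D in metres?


u = 0.71 * sqrt(2*9.81*267.9) = 51.4747 m/s
D = 60 * 51.4747 / (pi * 174) = 5.6500 m


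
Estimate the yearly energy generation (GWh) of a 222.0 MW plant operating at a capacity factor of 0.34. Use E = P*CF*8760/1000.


E = 222.0 * 0.34 * 8760 / 1000 = 661.2048 GWh


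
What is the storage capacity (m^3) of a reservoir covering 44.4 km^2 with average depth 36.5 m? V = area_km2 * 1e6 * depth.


V = 44.4 * 1e6 * 36.5 = 1.6206e+09 m^3


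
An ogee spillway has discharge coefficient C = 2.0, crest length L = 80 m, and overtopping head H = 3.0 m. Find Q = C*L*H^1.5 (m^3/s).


Q = 2.0 * 80 * 3.0^1.5 = 831.3844 m^3/s


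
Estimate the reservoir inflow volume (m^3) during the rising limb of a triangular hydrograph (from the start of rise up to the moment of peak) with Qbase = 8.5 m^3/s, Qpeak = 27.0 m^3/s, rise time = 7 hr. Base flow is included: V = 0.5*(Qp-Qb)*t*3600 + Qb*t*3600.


V = 0.5*(27.0 - 8.5)*7*3600 + 8.5*7*3600 = 447300.0000 m^3


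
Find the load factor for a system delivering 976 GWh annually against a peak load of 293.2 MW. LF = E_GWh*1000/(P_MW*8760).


LF = 976 * 1000 / (293.2 * 8760) = 0.3800


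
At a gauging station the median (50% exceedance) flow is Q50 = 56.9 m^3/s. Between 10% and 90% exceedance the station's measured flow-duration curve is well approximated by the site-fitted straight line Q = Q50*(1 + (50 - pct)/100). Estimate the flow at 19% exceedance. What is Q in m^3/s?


Q = 56.9 * (1 + (50 - 19)/100) = 74.5390 m^3/s


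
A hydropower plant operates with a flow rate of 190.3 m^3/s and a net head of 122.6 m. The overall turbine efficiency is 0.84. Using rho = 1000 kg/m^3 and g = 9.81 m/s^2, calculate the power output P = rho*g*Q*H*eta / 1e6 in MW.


P = 1000 * 9.81 * 190.3 * 122.6 * 0.84 / 1e6 = 192.2550 MW


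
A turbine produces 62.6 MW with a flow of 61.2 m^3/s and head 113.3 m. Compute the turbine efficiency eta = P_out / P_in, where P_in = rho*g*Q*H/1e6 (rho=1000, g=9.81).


P_in = 1000 * 9.81 * 61.2 * 113.3 / 1e6 = 68.0221 MW
eta = 62.6 / 68.0221 = 0.9203


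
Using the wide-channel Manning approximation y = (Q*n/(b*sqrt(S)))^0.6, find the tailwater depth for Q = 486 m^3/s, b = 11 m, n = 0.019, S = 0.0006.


y = (486 * 0.019 / (11 * 0.0006^0.5))^0.6 = 8.3359 m


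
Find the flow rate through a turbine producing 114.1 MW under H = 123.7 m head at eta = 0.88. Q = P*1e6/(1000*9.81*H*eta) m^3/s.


Q = 114.1 * 1e6 / (1000 * 9.81 * 123.7 * 0.88) = 106.8475 m^3/s


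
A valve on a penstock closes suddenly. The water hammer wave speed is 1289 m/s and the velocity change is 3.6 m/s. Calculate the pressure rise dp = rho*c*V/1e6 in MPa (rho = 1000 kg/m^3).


dp = 1000 * 1289 * 3.6 / 1e6 = 4.6404 MPa


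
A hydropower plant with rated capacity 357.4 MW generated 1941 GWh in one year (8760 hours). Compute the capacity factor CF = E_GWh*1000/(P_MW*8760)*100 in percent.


CF = 1941 * 1000 / (357.4 * 8760) * 100 = 61.9965 %


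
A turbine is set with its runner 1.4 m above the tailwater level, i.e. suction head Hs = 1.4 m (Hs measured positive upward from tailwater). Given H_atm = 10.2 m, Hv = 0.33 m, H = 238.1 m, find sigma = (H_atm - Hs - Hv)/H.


sigma = (10.2 - 1.4 - 0.33) / 238.1 = 0.0356


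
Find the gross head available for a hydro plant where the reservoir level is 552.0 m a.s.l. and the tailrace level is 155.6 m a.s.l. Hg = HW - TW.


Hg = 552.0 - 155.6 = 396.4000 m


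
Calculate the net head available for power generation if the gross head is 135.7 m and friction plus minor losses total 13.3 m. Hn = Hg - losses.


Hn = 135.7 - 13.3 = 122.4000 m


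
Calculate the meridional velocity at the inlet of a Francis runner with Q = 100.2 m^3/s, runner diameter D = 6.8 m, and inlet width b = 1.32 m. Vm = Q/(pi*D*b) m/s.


Vm = 100.2 / (pi * 6.8 * 1.32) = 3.5533 m/s


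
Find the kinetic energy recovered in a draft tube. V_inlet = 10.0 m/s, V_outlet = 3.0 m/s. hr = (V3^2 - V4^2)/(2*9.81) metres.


hr = (10.0^2 - 3.0^2) / (2*9.81) = 4.6381 m


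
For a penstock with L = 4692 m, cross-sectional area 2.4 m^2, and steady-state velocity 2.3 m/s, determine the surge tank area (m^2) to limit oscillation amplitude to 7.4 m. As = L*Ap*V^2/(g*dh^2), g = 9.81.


As = 4692 * 2.4 * 2.3^2 / (9.81 * 7.4^2) = 110.8900 m^2


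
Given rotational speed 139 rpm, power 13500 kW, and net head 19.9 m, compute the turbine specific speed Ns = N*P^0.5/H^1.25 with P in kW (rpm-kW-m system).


Ns = 139 * 13500^0.5 / 19.9^1.25 = 384.2513


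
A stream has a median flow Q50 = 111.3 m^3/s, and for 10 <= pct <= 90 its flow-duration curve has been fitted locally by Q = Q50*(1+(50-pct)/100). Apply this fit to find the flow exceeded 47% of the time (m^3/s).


Q = 111.3 * (1 + (50 - 47)/100) = 114.6390 m^3/s


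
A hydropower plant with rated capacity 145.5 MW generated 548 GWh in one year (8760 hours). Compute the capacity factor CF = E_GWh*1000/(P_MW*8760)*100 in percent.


CF = 548 * 1000 / (145.5 * 8760) * 100 = 42.9946 %


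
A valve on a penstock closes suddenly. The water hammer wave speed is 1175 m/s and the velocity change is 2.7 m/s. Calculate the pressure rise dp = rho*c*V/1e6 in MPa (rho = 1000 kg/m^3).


dp = 1000 * 1175 * 2.7 / 1e6 = 3.1725 MPa


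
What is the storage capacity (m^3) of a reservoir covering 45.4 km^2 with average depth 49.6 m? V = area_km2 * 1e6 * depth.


V = 45.4 * 1e6 * 49.6 = 2.2518e+09 m^3


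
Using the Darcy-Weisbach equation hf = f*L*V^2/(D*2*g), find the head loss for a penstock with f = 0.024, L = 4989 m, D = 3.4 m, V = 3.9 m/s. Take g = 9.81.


hf = 0.024 * 4989 * 3.9^2 / (3.4 * 2 * 9.81) = 27.3008 m


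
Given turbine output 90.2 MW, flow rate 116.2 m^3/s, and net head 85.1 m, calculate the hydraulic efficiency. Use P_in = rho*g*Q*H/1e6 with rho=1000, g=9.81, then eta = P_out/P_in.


P_in = 1000 * 9.81 * 116.2 * 85.1 / 1e6 = 97.0074 MW
eta = 90.2 / 97.0074 = 0.9298


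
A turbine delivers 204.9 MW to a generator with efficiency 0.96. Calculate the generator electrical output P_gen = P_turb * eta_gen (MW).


P_gen = 204.9 * 0.96 = 196.7040 MW


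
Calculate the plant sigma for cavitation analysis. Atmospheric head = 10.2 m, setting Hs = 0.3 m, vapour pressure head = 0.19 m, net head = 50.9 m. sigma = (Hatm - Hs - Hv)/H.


sigma = (10.2 - 0.3 - 0.19) / 50.9 = 0.1908


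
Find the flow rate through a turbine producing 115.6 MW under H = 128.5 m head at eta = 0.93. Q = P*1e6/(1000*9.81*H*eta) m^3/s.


Q = 115.6 * 1e6 / (1000 * 9.81 * 128.5 * 0.93) = 98.6059 m^3/s


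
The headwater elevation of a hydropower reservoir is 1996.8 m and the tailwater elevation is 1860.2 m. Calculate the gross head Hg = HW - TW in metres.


Hg = 1996.8 - 1860.2 = 136.6000 m


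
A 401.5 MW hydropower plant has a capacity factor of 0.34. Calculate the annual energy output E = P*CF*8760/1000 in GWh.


E = 401.5 * 0.34 * 8760 / 1000 = 1195.8276 GWh


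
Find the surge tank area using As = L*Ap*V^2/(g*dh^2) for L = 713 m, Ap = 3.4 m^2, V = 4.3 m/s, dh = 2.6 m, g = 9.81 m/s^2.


As = 713 * 3.4 * 4.3^2 / (9.81 * 2.6^2) = 675.9112 m^2


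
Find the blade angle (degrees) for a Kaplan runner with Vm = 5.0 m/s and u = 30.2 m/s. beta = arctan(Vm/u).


beta = arctan(5.0 / 30.2) = 9.4008 degrees


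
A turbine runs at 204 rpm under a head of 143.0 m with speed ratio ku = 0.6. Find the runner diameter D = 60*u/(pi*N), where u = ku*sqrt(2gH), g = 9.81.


u = 0.6 * sqrt(2*9.81*143.0) = 31.7811 m/s
D = 60 * 31.7811 / (pi * 204) = 2.9754 m


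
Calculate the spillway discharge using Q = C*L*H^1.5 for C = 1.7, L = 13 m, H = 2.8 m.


Q = 1.7 * 13 * 2.8^1.5 = 103.5450 m^3/s


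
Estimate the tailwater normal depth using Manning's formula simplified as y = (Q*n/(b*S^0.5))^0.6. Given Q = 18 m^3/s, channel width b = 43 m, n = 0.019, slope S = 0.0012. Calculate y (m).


y = (18 * 0.019 / (43 * 0.0012^0.5))^0.6 = 0.4136 m


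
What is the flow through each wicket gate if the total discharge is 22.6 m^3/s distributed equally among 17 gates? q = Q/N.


q = 22.6 / 17 = 1.3294 m^3/s


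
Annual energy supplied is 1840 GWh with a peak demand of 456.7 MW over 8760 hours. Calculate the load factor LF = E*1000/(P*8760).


LF = 1840 * 1000 / (456.7 * 8760) = 0.4599


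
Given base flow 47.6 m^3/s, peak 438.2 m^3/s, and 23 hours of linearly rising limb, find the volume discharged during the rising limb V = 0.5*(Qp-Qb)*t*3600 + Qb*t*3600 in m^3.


V = 0.5*(438.2 - 47.6)*23*3600 + 47.6*23*3600 = 2.0112e+07 m^3


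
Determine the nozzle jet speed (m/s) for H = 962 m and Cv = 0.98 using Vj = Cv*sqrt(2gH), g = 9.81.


Vj = 0.98 * sqrt(2*9.81*962) = 134.6366 m/s


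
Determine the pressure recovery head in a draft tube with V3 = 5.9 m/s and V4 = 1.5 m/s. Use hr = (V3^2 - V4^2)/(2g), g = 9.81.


hr = (5.9^2 - 1.5^2) / (2*9.81) = 1.6595 m


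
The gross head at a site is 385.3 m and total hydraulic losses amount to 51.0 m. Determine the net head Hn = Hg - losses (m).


Hn = 385.3 - 51.0 = 334.3000 m


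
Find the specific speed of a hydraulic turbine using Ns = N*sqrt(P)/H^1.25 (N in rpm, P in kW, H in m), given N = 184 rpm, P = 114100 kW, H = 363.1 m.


Ns = 184 * 114100^0.5 / 363.1^1.25 = 39.2128


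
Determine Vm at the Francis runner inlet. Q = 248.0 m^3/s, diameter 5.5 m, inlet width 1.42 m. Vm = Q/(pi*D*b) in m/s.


Vm = 248.0 / (pi * 5.5 * 1.42) = 10.1077 m/s


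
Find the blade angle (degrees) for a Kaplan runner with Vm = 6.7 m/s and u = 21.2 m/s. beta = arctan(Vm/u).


beta = arctan(6.7 / 21.2) = 17.5385 degrees


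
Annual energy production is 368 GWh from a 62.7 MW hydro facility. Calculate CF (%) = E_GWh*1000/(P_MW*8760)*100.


CF = 368 * 1000 / (62.7 * 8760) * 100 = 67.0002 %


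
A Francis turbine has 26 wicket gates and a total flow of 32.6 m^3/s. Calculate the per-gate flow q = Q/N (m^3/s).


q = 32.6 / 26 = 1.2538 m^3/s


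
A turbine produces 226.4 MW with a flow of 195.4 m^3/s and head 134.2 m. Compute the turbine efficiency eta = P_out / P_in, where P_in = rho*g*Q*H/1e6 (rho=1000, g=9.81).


P_in = 1000 * 9.81 * 195.4 * 134.2 / 1e6 = 257.2445 MW
eta = 226.4 / 257.2445 = 0.8801


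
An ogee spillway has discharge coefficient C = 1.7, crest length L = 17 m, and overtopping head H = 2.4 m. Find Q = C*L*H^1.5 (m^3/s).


Q = 1.7 * 17 * 2.4^1.5 = 107.4520 m^3/s


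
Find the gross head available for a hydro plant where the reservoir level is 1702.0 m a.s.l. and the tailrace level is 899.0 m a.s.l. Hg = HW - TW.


Hg = 1702.0 - 899.0 = 803.0000 m


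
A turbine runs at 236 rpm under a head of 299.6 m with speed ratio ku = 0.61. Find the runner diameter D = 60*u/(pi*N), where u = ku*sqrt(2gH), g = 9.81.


u = 0.61 * sqrt(2*9.81*299.6) = 46.7682 m/s
D = 60 * 46.7682 / (pi * 236) = 3.7848 m


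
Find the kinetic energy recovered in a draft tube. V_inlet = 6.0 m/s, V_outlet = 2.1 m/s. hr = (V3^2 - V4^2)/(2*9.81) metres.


hr = (6.0^2 - 2.1^2) / (2*9.81) = 1.6101 m


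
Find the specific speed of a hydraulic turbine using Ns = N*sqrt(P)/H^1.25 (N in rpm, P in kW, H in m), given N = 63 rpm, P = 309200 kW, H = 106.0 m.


Ns = 63 * 309200^0.5 / 106.0^1.25 = 102.9978


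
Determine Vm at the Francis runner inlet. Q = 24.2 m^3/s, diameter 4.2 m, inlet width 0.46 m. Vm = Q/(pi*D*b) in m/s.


Vm = 24.2 / (pi * 4.2 * 0.46) = 3.9871 m/s


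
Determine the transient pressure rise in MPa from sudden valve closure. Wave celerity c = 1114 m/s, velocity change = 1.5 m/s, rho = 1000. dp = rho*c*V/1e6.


dp = 1000 * 1114 * 1.5 / 1e6 = 1.6710 MPa


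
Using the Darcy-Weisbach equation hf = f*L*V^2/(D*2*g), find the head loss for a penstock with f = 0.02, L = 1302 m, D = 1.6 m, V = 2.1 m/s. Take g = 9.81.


hf = 0.02 * 1302 * 2.1^2 / (1.6 * 2 * 9.81) = 3.6581 m


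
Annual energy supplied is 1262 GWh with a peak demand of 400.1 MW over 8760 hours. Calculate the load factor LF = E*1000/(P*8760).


LF = 1262 * 1000 / (400.1 * 8760) = 0.3601


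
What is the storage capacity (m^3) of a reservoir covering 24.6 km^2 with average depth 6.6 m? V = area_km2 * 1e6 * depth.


V = 24.6 * 1e6 * 6.6 = 1.6236e+08 m^3


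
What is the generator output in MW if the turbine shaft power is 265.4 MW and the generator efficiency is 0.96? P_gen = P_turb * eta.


P_gen = 265.4 * 0.96 = 254.7840 MW


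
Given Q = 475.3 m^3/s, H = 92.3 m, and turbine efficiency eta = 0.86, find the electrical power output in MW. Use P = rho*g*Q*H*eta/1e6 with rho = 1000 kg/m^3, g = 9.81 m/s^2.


P = 1000 * 9.81 * 475.3 * 92.3 * 0.86 / 1e6 = 370.1152 MW


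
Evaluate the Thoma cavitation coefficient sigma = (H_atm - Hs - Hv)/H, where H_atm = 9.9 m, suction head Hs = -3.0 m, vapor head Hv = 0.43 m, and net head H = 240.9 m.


sigma = (9.9 - (-3.0) - 0.43) / 240.9 = 0.0518


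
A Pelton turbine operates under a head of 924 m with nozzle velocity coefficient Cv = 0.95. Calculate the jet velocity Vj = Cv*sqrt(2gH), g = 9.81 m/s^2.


Vj = 0.95 * sqrt(2*9.81*924) = 127.9114 m/s


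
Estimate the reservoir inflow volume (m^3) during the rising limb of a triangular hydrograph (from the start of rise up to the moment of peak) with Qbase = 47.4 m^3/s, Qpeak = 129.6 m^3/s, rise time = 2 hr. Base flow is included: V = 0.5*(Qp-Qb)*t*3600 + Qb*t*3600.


V = 0.5*(129.6 - 47.4)*2*3600 + 47.4*2*3600 = 637200.0000 m^3


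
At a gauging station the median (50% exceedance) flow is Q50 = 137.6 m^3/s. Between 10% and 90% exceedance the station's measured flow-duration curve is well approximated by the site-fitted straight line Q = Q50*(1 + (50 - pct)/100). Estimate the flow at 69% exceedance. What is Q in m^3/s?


Q = 137.6 * (1 + (50 - 69)/100) = 111.4560 m^3/s


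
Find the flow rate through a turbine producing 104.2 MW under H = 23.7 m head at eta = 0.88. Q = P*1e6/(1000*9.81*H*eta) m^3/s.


Q = 104.2 * 1e6 / (1000 * 9.81 * 23.7 * 0.88) = 509.2930 m^3/s


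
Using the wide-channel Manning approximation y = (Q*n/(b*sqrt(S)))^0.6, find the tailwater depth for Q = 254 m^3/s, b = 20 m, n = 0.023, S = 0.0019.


y = (254 * 0.023 / (20 * 0.0019^0.5))^0.6 = 3.1311 m


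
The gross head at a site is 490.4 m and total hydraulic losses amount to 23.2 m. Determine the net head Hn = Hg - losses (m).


Hn = 490.4 - 23.2 = 467.2000 m


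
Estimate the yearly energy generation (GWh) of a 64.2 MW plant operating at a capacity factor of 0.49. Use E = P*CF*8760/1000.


E = 64.2 * 0.49 * 8760 / 1000 = 275.5721 GWh


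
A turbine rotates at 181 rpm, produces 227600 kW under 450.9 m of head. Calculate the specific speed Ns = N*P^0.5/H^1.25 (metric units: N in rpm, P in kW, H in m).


Ns = 181 * 227600^0.5 / 450.9^1.25 = 41.5589


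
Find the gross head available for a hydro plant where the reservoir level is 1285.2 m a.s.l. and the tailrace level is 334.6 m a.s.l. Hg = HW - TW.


Hg = 1285.2 - 334.6 = 950.6000 m


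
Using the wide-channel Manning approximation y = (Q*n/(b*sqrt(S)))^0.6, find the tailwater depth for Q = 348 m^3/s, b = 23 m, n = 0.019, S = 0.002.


y = (348 * 0.019 / (23 * 0.002^0.5))^0.6 = 3.0539 m


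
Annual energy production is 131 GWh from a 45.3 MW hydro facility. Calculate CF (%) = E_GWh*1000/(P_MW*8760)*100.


CF = 131 * 1000 / (45.3 * 8760) * 100 = 33.0118 %


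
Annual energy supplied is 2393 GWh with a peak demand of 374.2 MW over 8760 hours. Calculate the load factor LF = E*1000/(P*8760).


LF = 2393 * 1000 / (374.2 * 8760) = 0.7300


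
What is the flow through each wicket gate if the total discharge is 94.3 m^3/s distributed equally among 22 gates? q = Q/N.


q = 94.3 / 22 = 4.2864 m^3/s


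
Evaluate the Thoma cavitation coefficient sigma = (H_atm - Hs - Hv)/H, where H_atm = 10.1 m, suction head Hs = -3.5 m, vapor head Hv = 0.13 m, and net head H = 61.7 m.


sigma = (10.1 - (-3.5) - 0.13) / 61.7 = 0.2183


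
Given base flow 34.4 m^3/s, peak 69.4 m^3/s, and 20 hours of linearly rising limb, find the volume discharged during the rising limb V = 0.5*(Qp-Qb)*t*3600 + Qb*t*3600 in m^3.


V = 0.5*(69.4 - 34.4)*20*3600 + 34.4*20*3600 = 3.7368e+06 m^3


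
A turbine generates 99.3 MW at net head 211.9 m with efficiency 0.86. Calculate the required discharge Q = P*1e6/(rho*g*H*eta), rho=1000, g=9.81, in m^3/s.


Q = 99.3 * 1e6 / (1000 * 9.81 * 211.9 * 0.86) = 55.5457 m^3/s


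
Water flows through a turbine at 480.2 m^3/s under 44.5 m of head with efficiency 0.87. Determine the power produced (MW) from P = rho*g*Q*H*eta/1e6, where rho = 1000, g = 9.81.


P = 1000 * 9.81 * 480.2 * 44.5 * 0.87 / 1e6 = 182.3772 MW


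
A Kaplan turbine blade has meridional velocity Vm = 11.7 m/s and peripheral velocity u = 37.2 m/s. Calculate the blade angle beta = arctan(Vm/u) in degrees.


beta = arctan(11.7 / 37.2) = 17.4592 degrees


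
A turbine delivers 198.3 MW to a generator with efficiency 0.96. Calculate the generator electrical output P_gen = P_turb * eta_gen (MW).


P_gen = 198.3 * 0.96 = 190.3680 MW


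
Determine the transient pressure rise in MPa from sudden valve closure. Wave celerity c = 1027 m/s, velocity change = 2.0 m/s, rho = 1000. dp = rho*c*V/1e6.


dp = 1000 * 1027 * 2.0 / 1e6 = 2.0540 MPa


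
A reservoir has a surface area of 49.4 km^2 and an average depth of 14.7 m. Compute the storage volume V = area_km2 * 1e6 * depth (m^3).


V = 49.4 * 1e6 * 14.7 = 7.2618e+08 m^3


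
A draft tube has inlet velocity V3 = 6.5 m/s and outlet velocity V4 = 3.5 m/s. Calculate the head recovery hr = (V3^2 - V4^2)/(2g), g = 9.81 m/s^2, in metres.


hr = (6.5^2 - 3.5^2) / (2*9.81) = 1.5291 m


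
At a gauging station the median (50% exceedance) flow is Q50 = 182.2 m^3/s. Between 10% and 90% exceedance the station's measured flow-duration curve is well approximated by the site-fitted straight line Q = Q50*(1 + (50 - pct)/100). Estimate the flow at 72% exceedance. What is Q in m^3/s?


Q = 182.2 * (1 + (50 - 72)/100) = 142.1160 m^3/s


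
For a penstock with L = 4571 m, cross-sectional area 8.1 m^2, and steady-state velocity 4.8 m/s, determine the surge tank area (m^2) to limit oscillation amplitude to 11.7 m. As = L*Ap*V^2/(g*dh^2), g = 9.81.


As = 4571 * 8.1 * 4.8^2 / (9.81 * 11.7^2) = 635.2402 m^2


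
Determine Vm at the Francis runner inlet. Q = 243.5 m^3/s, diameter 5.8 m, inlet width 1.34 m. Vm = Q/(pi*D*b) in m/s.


Vm = 243.5 / (pi * 5.8 * 1.34) = 9.9728 m/s


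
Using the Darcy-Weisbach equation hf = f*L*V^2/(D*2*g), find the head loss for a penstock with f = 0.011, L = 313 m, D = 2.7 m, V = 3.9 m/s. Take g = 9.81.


hf = 0.011 * 313 * 3.9^2 / (2.7 * 2 * 9.81) = 0.9886 m


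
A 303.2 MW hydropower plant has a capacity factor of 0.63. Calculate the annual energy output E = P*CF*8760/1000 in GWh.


E = 303.2 * 0.63 * 8760 / 1000 = 1673.3002 GWh


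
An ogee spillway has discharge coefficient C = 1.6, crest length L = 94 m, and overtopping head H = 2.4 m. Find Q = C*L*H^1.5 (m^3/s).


Q = 1.6 * 94 * 2.4^1.5 = 559.1968 m^3/s


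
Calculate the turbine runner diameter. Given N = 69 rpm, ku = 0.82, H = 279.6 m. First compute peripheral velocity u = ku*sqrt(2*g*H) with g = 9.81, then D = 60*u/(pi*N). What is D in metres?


u = 0.82 * sqrt(2*9.81*279.6) = 60.7340 m/s
D = 60 * 60.7340 / (pi * 69) = 16.8106 m


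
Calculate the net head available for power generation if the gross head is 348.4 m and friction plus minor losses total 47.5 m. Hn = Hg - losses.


Hn = 348.4 - 47.5 = 300.9000 m
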